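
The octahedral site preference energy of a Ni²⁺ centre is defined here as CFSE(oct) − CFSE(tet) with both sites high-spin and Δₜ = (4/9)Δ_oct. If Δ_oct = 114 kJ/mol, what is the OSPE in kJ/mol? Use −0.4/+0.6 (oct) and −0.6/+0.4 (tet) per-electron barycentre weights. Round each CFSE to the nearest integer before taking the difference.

Ni sits in group 10; removing 2 electrons leaves Ni²⁺ with 10 − 2 = 8 d electrons.
In an octahedral site d⁸ (HS) is t₂g⁶ eg², giving CFSE(oct) = -1.2Δ_oct = -137 kJ/mol.
In a tetrahedral site the filling is e⁴ t₂⁴: CFSE(tet) = -0.8Δₜ = -0.8 × (4/9)(114) = -41 kJ/mol.
Subtracting, OSPE = -137 − (-41) = -96 kJ/mol.

-96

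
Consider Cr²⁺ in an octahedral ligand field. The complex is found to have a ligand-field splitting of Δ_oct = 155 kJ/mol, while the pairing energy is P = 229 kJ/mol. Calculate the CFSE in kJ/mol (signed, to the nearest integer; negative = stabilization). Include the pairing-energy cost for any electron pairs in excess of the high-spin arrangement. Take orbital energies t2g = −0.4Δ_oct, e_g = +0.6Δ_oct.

-93

Group 6 minus oxidation state +2 gives a d⁴ configuration for Cr²⁺.
Here Δ_oct < P (155 < 229), so the high-spin state is favoured.
Filling d⁴ accordingly: t2g^3 e_g^1.
Orbital CFSE = -0.6Δ_oct = -0.6 × 155 = -93 kJ/mol.
High-spin has no excess pairs, so no pairing correction applies.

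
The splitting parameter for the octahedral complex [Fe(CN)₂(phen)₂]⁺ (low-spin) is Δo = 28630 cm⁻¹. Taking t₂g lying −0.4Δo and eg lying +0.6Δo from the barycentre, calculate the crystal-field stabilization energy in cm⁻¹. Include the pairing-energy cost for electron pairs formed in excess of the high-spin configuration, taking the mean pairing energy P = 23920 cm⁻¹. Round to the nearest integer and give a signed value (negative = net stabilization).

-9420

Ligand charges: 2×(-1) from CN⁻ and 2×(+0) from phen sum to -2; with overall charge +1, Fe is +3.
Fe³⁺: group 8, so d-count = 8 − 3 = 5.
Configuration: t₂g⁵ eg⁰.
Orbital CFSE = 5(-0.4) + 0(0.6) = -2.0Δo = -2.0 × 28630 = -57260 cm⁻¹.
Relative to high-spin t₂g³ eg² (0 paired), the low-spin configuration has 2 additional pairs, contributing +2 × 23920 = +47840 cm⁻¹.
Overall CFSE = -57260 + 47840 = -9420 cm⁻¹.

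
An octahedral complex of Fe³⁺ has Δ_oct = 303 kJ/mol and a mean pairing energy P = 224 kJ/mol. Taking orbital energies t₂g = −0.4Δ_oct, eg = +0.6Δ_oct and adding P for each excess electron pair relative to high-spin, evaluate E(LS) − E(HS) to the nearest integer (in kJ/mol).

Fe is in group 8, so Fe³⁺ is d⁵ (8 − 3 = 5).
High-spin: t₂g³ eg², CFSE = 0.0Δ_oct = 0 kJ/mol.
Low-spin: t₂g⁵ eg⁰, orbital CFSE = -2.0Δ_oct = -606 kJ/mol; plus 2 excess pairs × P = +448 kJ/mol; total -158 kJ/mol.
The difference is -158 − (0) = -158 kJ/mol, so low-spin lies lower.

-158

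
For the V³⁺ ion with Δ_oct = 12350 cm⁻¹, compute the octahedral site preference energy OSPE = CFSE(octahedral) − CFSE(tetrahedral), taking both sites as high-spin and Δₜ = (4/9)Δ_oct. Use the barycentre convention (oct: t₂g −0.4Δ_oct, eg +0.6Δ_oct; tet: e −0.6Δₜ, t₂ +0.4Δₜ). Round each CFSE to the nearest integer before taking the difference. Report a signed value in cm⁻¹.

V sits in group 5; removing 3 electrons leaves V³⁺ with 5 − 3 = 2 d electrons.
Octahedral (high-spin): t2g^2 e_g^0, CFSE = 2(−0.4) + 0(+0.6) = -0.8Δ_oct = -0.8 × 12350 = -9880 cm⁻¹.
In a tetrahedral site the filling is e^2 t2^0: CFSE(tet) = -1.2Δₜ = -1.2 × (4/9)(12350) = -6587 cm⁻¹.
OSPE = CFSE(oct) − CFSE(tet) = -9880 − (-6587) = -3293 cm⁻¹.

-3293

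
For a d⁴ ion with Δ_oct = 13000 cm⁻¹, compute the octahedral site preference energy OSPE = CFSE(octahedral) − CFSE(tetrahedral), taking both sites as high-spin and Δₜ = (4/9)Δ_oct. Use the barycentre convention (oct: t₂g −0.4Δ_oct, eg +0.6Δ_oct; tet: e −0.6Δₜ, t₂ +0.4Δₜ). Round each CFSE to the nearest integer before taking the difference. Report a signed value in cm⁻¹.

Octahedral (high-spin): t₂g³ eg¹, CFSE = 3(−0.4) + 1(+0.6) = -0.6Δ_oct = -0.6 × 13000 = -7800 cm⁻¹.
Tetrahedral e² t₂² gives -0.4Δₜ = -0.4 × (4/9) × 13000 = -2311 cm⁻¹.
OSPE = -7800 − (-2311) = -5489 cm⁻¹.

-5489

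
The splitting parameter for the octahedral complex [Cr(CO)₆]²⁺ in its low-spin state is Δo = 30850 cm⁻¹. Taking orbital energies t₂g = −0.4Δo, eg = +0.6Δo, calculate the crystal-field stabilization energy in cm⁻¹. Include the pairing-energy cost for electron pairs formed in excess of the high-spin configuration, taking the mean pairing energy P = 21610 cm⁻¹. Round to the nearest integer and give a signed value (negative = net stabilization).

-27750

CO is neutral, so the +2 overall charge sits on Cr: oxidation state +2.
Group 6 minus oxidation state +2 gives a d⁴ configuration for Cr²⁺.
The d⁴ electrons fill as t₂g⁴ eg⁰.
Orbital CFSE = 4(-0.4) + 0(0.6) = -1.6Δo = -1.6 × 30850 = -49360 cm⁻¹.
Relative to high-spin t₂g³ eg¹ (0 paired), the low-spin configuration has 1 additional pair, contributing +1 × 21610 = +21610 cm⁻¹.
Net CFSE = -49360 + 21610 = -27750 cm⁻¹.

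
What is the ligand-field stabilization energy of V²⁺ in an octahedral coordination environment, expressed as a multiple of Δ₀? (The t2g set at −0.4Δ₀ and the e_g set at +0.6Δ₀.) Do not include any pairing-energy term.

V²⁺: group 5, so d-count = 5 − 2 = 3.
Configuration: t2g^3 e_g^0.
CFSE = 3(-0.4Δ₀) + 0(0.6Δ₀) = -1.2Δ₀ + 0.0Δ₀ = -1.2Δ₀.

-1.2 Δ₀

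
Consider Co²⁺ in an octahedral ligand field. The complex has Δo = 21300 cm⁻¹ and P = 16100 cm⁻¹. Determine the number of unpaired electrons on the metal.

1

Co sits in group 9; removing 2 electrons leaves Co²⁺ with 9 − 2 = 7 d electrons.
Since Δo = 21300 cm⁻¹ > P = 16100 cm⁻¹, the complex adopts the low-spin configuration.
That gives t₂g⁶ eg¹.
Unpaired electrons: 1.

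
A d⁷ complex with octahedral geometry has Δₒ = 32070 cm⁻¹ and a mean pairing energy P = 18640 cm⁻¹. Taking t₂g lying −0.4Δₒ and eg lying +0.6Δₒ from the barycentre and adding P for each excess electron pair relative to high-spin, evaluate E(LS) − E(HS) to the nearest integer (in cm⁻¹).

-13430

In the high-spin limit (t₂g⁵ eg²) the orbital term is -0.8Δₒ = -25656 cm⁻¹, with no excess pairing.
Low-spin: t₂g⁶ eg¹, orbital CFSE = -1.8Δₒ = -57726 cm⁻¹; plus 1 excess pair × P = +18640 cm⁻¹; total -39086 cm⁻¹.
Thus E(LS) − E(HS) = -13430 cm⁻¹.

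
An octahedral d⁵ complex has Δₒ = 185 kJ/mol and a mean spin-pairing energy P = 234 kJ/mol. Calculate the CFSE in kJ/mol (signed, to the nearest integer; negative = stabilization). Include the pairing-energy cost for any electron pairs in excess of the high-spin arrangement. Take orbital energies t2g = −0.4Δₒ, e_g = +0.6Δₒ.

With Δₒ < P the complex is high-spin.
Configuration: t2g^3 e_g^2.
Orbital CFSE = 0.0Δₒ = 0.0 × 185 = 0 kJ/mol.
High-spin has no excess pairs, so no pairing correction applies.

0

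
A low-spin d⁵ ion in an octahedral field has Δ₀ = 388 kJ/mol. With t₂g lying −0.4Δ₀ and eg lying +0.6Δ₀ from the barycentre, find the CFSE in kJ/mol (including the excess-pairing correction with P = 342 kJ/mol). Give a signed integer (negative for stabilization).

Configuration: t₂g⁵ eg⁰.
CFSE(orbital) = 5×(-0.4Δ₀) + 0×(0.6Δ₀) = -2.0Δ₀; with Δ₀ = 388 kJ/mol that is -776 kJ/mol.
Relative to high-spin t₂g³ eg² (0 paired), the low-spin configuration has 2 additional pairs, contributing +2 × 342 = +684 kJ/mol.
Overall CFSE = -776 + 684 = -92 kJ/mol.

-92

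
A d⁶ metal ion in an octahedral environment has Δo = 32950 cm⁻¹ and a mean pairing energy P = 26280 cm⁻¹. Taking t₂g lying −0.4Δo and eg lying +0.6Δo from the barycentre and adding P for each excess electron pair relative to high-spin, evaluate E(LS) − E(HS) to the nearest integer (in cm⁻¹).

-13340

High-spin: t₂g⁴ eg², CFSE = -0.4Δo = -13180 cm⁻¹.
Low-spin t₂g⁶ eg⁰ gives -2.4Δo = -79080 cm⁻¹, but forming 2 extra pairs costs 2P = 52560 cm⁻¹, so E(LS) = -79080 + 52560 = -26520 cm⁻¹.
The difference is -26520 − (-13180) = -13340 cm⁻¹, so low-spin lies lower.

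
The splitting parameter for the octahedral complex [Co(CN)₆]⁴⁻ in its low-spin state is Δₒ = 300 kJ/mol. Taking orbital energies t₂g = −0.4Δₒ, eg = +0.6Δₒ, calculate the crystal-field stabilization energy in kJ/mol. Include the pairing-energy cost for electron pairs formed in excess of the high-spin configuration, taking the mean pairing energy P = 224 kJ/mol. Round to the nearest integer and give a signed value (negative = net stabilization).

Each CN⁻ contributes -1; 6 × (-1) = -6. With overall charge -4, Co is in the +2 oxidation state.
Co sits in group 9; removing 2 electrons leaves Co²⁺ with 9 − 2 = 7 d electrons.
Electron filling gives t₂g⁶ eg¹.
Orbital CFSE = 6(-0.4) + 1(0.6) = -1.8Δₒ = -1.8 × 300 = -540 kJ/mol.
High-spin d⁷ would be t₂g⁵ eg² with 2 pairs; low-spin has 3, so 1 excess pair costs +1P = +224 kJ/mol.
Combining: -540 + 224 = -316 kJ/mol.

-316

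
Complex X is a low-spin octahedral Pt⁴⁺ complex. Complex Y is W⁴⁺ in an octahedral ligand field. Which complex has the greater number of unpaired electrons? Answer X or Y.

Y

X: Pt⁴⁺: group 10, so d-count = 10 − 4 = 6; t₂g⁶ eg⁰ → 0 unpaired.
Y: W is in group 6, so W⁴⁺ is d² (6 − 4 = 2); For octahedral d² the high- and low-spin configurations coincide; t2g^2 e_g^0 → 2 unpaired.
So Y has more unpaired electrons.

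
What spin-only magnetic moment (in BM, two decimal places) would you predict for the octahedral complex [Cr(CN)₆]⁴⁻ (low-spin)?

Each CN⁻ contributes -1; 6 × (-1) = -6. With overall charge -4, Cr is in the +2 oxidation state.
Cr²⁺: group 6, so d-count = 6 − 2 = 4.
Configuration: t₂g⁴ eg⁰ → 2 unpaired electrons.
μ(spin-only) = √[2(2+2)] = √8 ≈ 2.83 BM.

2.83 BM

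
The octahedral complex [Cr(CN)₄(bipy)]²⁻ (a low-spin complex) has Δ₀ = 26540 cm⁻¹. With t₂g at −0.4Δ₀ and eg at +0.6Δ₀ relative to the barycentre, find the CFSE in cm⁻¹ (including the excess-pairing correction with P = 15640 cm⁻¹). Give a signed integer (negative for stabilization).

-26824

Ligand charges: 4×(-1) from CN⁻ and 1×(+0) from bipy sum to -4; with overall charge -2, Cr is +2.
Cr is in group 6, so Cr²⁺ is d⁴ (6 − 2 = 4).
Electron filling gives t₂g⁴ eg⁰.
CFSE(orbital) = 4×(-0.4Δ₀) + 0×(0.6Δ₀) = -1.6Δ₀; with Δ₀ = 26540 cm⁻¹ that is -42464 cm⁻¹.
High-spin d⁴ would be t₂g³ eg¹ with 0 pairs; low-spin has 1, so 1 excess pair costs +1P = +15640 cm⁻¹.
Net CFSE = -42464 + 15640 = -26824 cm⁻¹.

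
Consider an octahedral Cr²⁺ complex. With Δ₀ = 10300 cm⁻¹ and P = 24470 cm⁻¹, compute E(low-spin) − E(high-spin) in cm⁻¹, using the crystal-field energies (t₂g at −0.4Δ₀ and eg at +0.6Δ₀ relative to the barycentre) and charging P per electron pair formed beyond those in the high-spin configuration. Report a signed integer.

Group 6 minus oxidation state +2 gives a d⁴ configuration for Cr²⁺.
In the high-spin limit (t₂g³ eg¹) the orbital term is -0.6Δ₀ = -6180 cm⁻¹, with no excess pairing.
For low-spin the configuration is t₂g⁴ eg⁰: orbital energy -1.6 × 10300 = -16480 cm⁻¹, and 1 additional pair relative to high-spin adds 24470 cm⁻¹, giving 7990 cm⁻¹.
E(LS) − E(HS) = 7990 − (-6180) = 14170 cm⁻¹.

14170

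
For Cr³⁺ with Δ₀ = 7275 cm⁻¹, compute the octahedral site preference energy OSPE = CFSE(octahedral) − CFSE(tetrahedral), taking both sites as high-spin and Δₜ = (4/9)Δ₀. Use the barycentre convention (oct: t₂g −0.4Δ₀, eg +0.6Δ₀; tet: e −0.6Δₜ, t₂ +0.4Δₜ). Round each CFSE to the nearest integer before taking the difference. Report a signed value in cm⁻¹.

Group 6 minus oxidation state +3 gives a d³ configuration for Cr³⁺.
Octahedral (high-spin): t₂g³ eg⁰, CFSE = 3(−0.4) + 0(+0.6) = -1.2Δ₀ = -1.2 × 7275 = -8730 cm⁻¹.
Tetrahedral: e² t₂¹, CFSE = 2(−0.6) + 1(+0.4) = -0.8Δₜ = -0.8 × (4/9) × 7275 = -2587 cm⁻¹.
Subtracting, OSPE = -8730 − (-2587) = -6143 cm⁻¹.

-6143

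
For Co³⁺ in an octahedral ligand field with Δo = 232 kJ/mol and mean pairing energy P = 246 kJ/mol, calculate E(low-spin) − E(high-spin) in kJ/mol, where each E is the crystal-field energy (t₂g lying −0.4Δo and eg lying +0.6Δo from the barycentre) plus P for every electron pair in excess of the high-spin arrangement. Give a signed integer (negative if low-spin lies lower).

Co is in group 9, so Co³⁺ is d⁶ (9 − 3 = 6).
In the high-spin limit (t₂g⁴ eg²) the orbital term is -0.4Δo = -93 kJ/mol, with no excess pairing.
For low-spin the configuration is t₂g⁶ eg⁰: orbital energy -2.4 × 232 = -557 kJ/mol, and 2 additional pairs relative to high-spin add 492 kJ/mol, giving -65 kJ/mol.
Thus E(LS) − E(HS) = 28 kJ/mol.

28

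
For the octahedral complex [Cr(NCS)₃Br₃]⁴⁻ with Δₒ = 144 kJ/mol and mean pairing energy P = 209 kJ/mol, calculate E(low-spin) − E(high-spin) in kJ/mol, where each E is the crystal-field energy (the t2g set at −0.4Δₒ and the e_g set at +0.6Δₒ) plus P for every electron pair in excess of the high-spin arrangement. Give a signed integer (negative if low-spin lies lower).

65

Ligand charges: 3×(-1) from NCS⁻ and 3×(-1) from Br⁻ sum to -6; with overall charge -4, Cr is +2.
Cr²⁺: group 6, so d-count = 6 − 2 = 4.
In the high-spin limit (t2g^3 e_g^1) the orbital term is -0.6Δₒ = -86 kJ/mol, with no excess pairing.
For low-spin the configuration is t2g^4 e_g^0: orbital energy -1.6 × 144 = -230 kJ/mol, and 1 additional pair relative to high-spin adds 209 kJ/mol, giving -21 kJ/mol.
E(LS) − E(HS) = -21 − (-86) = 65 kJ/mol.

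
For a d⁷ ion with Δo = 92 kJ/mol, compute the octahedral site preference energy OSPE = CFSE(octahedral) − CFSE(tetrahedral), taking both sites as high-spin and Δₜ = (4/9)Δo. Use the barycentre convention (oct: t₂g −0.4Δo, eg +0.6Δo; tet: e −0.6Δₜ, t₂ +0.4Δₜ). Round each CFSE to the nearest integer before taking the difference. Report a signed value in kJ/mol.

-25

In an octahedral site d⁷ (HS) is t₂g⁵ eg², giving CFSE(oct) = -0.8Δo = -74 kJ/mol.
Tetrahedral e⁴ t₂³ gives -1.2Δₜ = -1.2 × (4/9) × 92 = -49 kJ/mol.
Subtracting, OSPE = -74 − (-49) = -25 kJ/mol.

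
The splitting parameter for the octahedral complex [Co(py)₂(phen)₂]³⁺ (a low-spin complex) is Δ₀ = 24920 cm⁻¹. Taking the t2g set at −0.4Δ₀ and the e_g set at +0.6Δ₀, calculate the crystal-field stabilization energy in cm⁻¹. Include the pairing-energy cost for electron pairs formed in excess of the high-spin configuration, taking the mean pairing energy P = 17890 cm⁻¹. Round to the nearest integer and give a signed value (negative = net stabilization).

-24028

Ligand charges: 2×(+0) from py and 2×(+0) from phen sum to +0; with overall charge +3, Co is +3.
Group 9 minus oxidation state +3 gives a d⁶ configuration for Co³⁺.
The d⁶ electrons fill as t2g^6 e_g^0.
The orbital stabilization is -2.4Δ₀ = -2.4 × 24920 = -59808 cm⁻¹.
Relative to high-spin t2g^4 e_g^2 (1 paired), the low-spin configuration has 2 additional pairs, contributing +2 × 17890 = +35780 cm⁻¹.
Net CFSE = -59808 + 35780 = -24028 cm⁻¹.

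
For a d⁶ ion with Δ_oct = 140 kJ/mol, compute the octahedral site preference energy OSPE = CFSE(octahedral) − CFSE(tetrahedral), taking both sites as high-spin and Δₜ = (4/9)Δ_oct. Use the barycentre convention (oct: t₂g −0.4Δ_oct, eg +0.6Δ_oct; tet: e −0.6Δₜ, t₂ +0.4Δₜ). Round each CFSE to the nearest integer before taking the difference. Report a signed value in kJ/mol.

In an octahedral site d⁶ (HS) is t2g^4 e_g^2, giving CFSE(oct) = -0.4Δ_oct = -56 kJ/mol.
In a tetrahedral site the filling is e^3 t2^3: CFSE(tet) = -0.6Δₜ = -0.6 × (4/9)(140) = -37 kJ/mol.
OSPE = -56 − (-37) = -19 kJ/mol.

-19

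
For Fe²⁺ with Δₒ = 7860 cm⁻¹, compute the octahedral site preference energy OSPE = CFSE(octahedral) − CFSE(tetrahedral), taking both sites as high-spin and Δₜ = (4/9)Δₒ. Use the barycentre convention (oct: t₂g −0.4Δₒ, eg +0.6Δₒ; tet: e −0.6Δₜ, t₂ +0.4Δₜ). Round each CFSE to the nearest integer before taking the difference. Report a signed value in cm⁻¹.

Group 8 minus oxidation state +2 gives a d⁶ configuration for Fe²⁺.
Octahedral high-spin t₂g⁴ eg²: CFSE = -0.4 × 7860 = -3144 cm⁻¹.
Tetrahedral e³ t₂³ gives -0.6Δₜ = -0.6 × (4/9) × 7860 = -2096 cm⁻¹.
Subtracting, OSPE = -3144 − (-2096) = -1048 cm⁻¹.

-1048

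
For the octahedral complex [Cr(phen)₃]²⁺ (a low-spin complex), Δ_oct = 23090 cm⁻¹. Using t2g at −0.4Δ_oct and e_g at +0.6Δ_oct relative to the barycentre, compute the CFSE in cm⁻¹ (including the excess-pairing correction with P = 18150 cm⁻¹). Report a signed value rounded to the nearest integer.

-18794

phen is neutral, so the +2 overall charge sits on Cr: oxidation state +2.
Group 6 minus oxidation state +2 gives a d⁴ configuration for Cr²⁺.
Configuration: t2g^4 e_g^0.
The orbital stabilization is -1.6Δ_oct = -1.6 × 23090 = -36944 cm⁻¹.
Relative to high-spin t2g^3 e_g^1 (0 paired), the low-spin configuration has 1 additional pair, contributing +1 × 18150 = +18150 cm⁻¹.
Combining: -36944 + 18150 = -18794 cm⁻¹.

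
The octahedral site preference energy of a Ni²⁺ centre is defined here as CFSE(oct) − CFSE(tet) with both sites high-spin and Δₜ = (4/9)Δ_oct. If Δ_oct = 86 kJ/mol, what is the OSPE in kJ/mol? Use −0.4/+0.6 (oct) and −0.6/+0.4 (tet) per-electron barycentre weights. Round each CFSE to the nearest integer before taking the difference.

-72

Ni is in group 10, so Ni²⁺ is d⁸ (10 − 2 = 8).
Octahedral high-spin t₂g⁶ eg²: CFSE = -1.2 × 86 = -103 kJ/mol.
In a tetrahedral site the filling is e⁴ t₂⁴: CFSE(tet) = -0.8Δₜ = -0.8 × (4/9)(86) = -31 kJ/mol.
OSPE = CFSE(oct) − CFSE(tet) = -103 − (-31) = -72 kJ/mol.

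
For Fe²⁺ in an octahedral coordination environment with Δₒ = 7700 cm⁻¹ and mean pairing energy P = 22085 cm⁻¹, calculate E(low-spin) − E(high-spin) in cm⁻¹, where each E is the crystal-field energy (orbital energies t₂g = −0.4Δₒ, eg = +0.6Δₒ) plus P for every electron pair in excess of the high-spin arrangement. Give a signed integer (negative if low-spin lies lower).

28770

Fe sits in group 8; removing 2 electrons leaves Fe²⁺ with 8 − 2 = 6 d electrons.
In the high-spin limit (t₂g⁴ eg²) the orbital term is -0.4Δₒ = -3080 cm⁻¹, with no excess pairing.
Low-spin t₂g⁶ eg⁰ gives -2.4Δₒ = -18480 cm⁻¹, but forming 2 extra pairs costs 2P = 44170 cm⁻¹, so E(LS) = -18480 + 44170 = 25690 cm⁻¹.
E(LS) − E(HS) = 25690 − (-3080) = 28770 cm⁻¹.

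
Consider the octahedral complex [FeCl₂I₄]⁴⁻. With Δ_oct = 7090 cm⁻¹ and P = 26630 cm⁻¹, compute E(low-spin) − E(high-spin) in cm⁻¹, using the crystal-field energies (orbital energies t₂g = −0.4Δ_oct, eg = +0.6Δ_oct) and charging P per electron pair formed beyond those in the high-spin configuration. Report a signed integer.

Ligand charges: 2×(-1) from Cl⁻ and 4×(-1) from I⁻ sum to -6; with overall charge -4, Fe is +2.
Fe sits in group 8; removing 2 electrons leaves Fe²⁺ with 8 − 2 = 6 d electrons.
In the high-spin limit (t₂g⁴ eg²) the orbital term is -0.4Δ_oct = -2836 cm⁻¹, with no excess pairing.
Low-spin: t₂g⁶ eg⁰, orbital CFSE = -2.4Δ_oct = -17016 cm⁻¹; plus 2 excess pairs × P = +53260 cm⁻¹; total 36244 cm⁻¹.
The difference is 36244 − (-2836) = 39080 cm⁻¹, so high-spin lies lower.

39080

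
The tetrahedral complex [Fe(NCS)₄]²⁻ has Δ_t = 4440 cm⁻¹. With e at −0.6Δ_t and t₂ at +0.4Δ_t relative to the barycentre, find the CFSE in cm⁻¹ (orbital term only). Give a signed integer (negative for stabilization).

-2664

Each NCS⁻ contributes -1; 4 × (-1) = -4. With overall charge -2, Fe is in the +2 oxidation state.
Fe sits in group 8; removing 2 electrons leaves Fe²⁺ with 8 − 2 = 6 d electrons.
Tetrahedral fields are weak (Δₜ ≈ 4/9 Δₒ), so electrons fill high-spin.
The d⁶ electrons fill as e³ t₂³.
Orbital CFSE = 3(-0.6) + 3(0.4) = -0.6Δ_t = -0.6 × 4440 = -2664 cm⁻¹.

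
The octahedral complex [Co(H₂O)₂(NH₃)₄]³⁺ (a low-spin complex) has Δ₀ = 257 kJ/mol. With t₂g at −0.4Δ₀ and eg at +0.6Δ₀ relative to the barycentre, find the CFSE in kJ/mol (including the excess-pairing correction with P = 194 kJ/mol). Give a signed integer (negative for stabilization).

-229

Ligand charges: 2×(+0) from H₂O and 4×(+0) from NH₃ sum to +0; with overall charge +3, Co is +3.
Co sits in group 9; removing 3 electrons leaves Co³⁺ with 9 − 3 = 6 d electrons.
Electron filling gives t₂g⁶ eg⁰.
Orbital CFSE = 6(-0.4) + 0(0.6) = -2.4Δ₀ = -2.4 × 257 = -617 kJ/mol.
High-spin d⁶ would be t₂g⁴ eg² with 1 pair; low-spin has 3, so 2 excess pairs cost +2P = +388 kJ/mol.
Overall CFSE = -617 + 388 = -229 kJ/mol.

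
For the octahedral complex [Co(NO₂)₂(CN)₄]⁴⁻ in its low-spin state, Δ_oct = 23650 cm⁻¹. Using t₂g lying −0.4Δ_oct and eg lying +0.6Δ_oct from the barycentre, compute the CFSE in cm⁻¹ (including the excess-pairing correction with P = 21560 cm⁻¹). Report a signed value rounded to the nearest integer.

Ligand charges: 2×(-1) from NO₂⁻ and 4×(-1) from CN⁻ sum to -6; with overall charge -4, Co is +2.
Co is in group 9, so Co²⁺ is d⁷ (9 − 2 = 7).
Electron filling gives t₂g⁶ eg¹.
CFSE(orbital) = 6×(-0.4Δ_oct) + 1×(0.6Δ_oct) = -1.8Δ_oct; with Δ_oct = 23650 cm⁻¹ that is -42570 cm⁻¹.
High-spin d⁷ would be t₂g⁵ eg² with 2 pairs; low-spin has 3, so 1 excess pair costs +1P = +21560 cm⁻¹.
Net CFSE = -42570 + 21560 = -21010 cm⁻¹.

-21010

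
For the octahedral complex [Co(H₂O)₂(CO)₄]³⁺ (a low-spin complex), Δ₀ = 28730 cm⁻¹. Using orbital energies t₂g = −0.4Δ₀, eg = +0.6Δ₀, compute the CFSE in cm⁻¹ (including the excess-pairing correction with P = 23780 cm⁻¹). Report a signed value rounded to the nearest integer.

-21392

Ligand charges: 2×(+0) from H₂O and 4×(+0) from CO sum to +0; with overall charge +3, Co is +3.
Co³⁺: group 9, so d-count = 9 − 3 = 6.
The d⁶ electrons fill as t₂g⁶ eg⁰.
Orbital CFSE = 6(-0.4) + 0(0.6) = -2.4Δ₀ = -2.4 × 28730 = -68952 cm⁻¹.
Pairing penalty: 3 pairs vs 1 in the high-spin reference → 2 extra × P = 47560 cm⁻¹.
Combining: -68952 + 47560 = -21392 cm⁻¹.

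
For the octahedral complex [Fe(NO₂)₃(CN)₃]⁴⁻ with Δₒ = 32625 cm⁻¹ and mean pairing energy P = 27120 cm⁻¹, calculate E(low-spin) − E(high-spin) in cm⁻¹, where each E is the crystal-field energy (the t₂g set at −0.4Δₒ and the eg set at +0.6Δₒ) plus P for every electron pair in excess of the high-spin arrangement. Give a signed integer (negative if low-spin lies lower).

-11010

Ligand charges: 3×(-1) from NO₂⁻ and 3×(-1) from CN⁻ sum to -6; with overall charge -4, Fe is +2.
Fe sits in group 8; removing 2 electrons leaves Fe²⁺ with 8 − 2 = 6 d electrons.
High-spin d⁶ fills as t₂g⁴ eg² with CFSE 4(−0.4) + 2(+0.6) = -0.4Δₒ = -13050 cm⁻¹.
For low-spin the configuration is t₂g⁶ eg⁰: orbital energy -2.4 × 32625 = -78300 cm⁻¹, and 2 additional pairs relative to high-spin add 54240 cm⁻¹, giving -24060 cm⁻¹.
The difference is -24060 − (-13050) = -11010 cm⁻¹, so low-spin lies lower.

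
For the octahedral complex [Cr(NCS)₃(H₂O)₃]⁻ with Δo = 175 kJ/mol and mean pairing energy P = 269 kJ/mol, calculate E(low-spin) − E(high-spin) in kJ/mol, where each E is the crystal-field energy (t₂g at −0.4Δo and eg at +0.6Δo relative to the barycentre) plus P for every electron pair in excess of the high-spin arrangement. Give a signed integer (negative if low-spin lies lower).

Ligand charges: 3×(-1) from NCS⁻ and 3×(+0) from H₂O sum to -3; with overall charge -1, Cr is +2.
Cr sits in group 6; removing 2 electrons leaves Cr²⁺ with 6 − 2 = 4 d electrons.
High-spin d⁴ fills as t₂g³ eg¹ with CFSE 3(−0.4) + 1(+0.6) = -0.6Δo = -105 kJ/mol.
For low-spin the configuration is t₂g⁴ eg⁰: orbital energy -1.6 × 175 = -280 kJ/mol, and 1 additional pair relative to high-spin adds 269 kJ/mol, giving -11 kJ/mol.
Thus E(LS) − E(HS) = 94 kJ/mol.

94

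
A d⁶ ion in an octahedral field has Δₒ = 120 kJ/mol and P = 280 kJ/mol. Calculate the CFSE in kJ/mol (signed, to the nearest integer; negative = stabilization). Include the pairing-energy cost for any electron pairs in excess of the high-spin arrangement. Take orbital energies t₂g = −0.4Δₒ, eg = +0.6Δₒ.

-48

Since Δₒ = 120 kJ/mol < P = 280 kJ/mol, the complex adopts the high-spin configuration.
Filling d⁶ accordingly: t₂g⁴ eg².
Orbital CFSE = -0.4Δₒ = -0.4 × 120 = -48 kJ/mol.
High-spin has no excess pairs, so no pairing correction applies.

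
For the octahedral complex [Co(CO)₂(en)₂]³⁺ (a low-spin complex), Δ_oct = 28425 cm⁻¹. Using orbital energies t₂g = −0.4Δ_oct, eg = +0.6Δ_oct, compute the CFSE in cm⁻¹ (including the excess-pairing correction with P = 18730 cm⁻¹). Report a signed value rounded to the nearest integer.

Ligand charges: 2×(+0) from CO and 2×(+0) from en sum to +0; with overall charge +3, Co is +3.
Co sits in group 9; removing 3 electrons leaves Co³⁺ with 9 − 3 = 6 d electrons.
Configuration: t₂g⁶ eg⁰.
The orbital stabilization is -2.4Δ_oct = -2.4 × 28425 = -68220 cm⁻¹.
Relative to high-spin t₂g⁴ eg² (1 paired), the low-spin configuration has 2 additional pairs, contributing +2 × 18730 = +37460 cm⁻¹.
Overall CFSE = -68220 + 37460 = -30760 cm⁻¹.

-30760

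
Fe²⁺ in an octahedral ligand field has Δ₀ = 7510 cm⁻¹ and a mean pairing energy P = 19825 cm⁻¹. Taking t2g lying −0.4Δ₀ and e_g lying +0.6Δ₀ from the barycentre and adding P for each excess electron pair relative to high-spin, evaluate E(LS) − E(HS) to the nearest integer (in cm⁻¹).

Fe²⁺: group 8, so d-count = 8 − 2 = 6.
In the high-spin limit (t2g^4 e_g^2) the orbital term is -0.4Δ₀ = -3004 cm⁻¹, with no excess pairing.
Low-spin: t2g^6 e_g^0, orbital CFSE = -2.4Δ₀ = -18024 cm⁻¹; plus 2 excess pairs × P = +39650 cm⁻¹; total 21626 cm⁻¹.
Thus E(LS) − E(HS) = 24630 cm⁻¹.

24630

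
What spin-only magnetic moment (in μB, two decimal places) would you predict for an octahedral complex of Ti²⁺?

2.83 μB

Ti²⁺: group 4, so d-count = 4 − 2 = 2.
Configuration: t₂g² eg⁰ → 2 unpaired electrons.
μ(spin-only) = √[2(2+2)] = √8 ≈ 2.83 μB.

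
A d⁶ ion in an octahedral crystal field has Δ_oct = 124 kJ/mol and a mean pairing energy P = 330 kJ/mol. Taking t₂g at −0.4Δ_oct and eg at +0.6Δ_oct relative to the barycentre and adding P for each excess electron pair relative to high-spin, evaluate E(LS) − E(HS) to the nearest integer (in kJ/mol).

412

High-spin: t₂g⁴ eg², CFSE = -0.4Δ_oct = -50 kJ/mol.
Low-spin: t₂g⁶ eg⁰, orbital CFSE = -2.4Δ_oct = -298 kJ/mol; plus 2 excess pairs × P = +660 kJ/mol; total 362 kJ/mol.
E(LS) − E(HS) = 362 − (-50) = 412 kJ/mol.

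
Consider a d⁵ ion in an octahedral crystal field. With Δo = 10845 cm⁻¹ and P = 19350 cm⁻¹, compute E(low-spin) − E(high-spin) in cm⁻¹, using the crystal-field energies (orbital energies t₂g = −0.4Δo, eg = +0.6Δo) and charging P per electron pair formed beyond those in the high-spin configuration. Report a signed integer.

High-spin d⁵ fills as t₂g³ eg² with CFSE 3(−0.4) + 2(+0.6) = 0.0Δo = 0 cm⁻¹.
Low-spin: t₂g⁵ eg⁰, orbital CFSE = -2.0Δo = -21690 cm⁻¹; plus 2 excess pairs × P = +38700 cm⁻¹; total 17010 cm⁻¹.
E(LS) − E(HS) = 17010 − (0) = 17010 cm⁻¹.

17010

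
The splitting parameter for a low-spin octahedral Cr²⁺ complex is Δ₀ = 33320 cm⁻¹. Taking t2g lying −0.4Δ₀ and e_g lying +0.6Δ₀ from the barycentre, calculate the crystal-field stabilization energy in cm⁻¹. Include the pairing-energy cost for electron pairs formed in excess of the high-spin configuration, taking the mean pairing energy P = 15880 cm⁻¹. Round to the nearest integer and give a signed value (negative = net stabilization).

-37432

Cr is in group 6, so Cr²⁺ is d⁴ (6 − 2 = 4).
Configuration: t2g^4 e_g^0.
The orbital stabilization is -1.6Δ₀ = -1.6 × 33320 = -53312 cm⁻¹.
Relative to high-spin t2g^3 e_g^1 (0 paired), the low-spin configuration has 1 additional pair, contributing +1 × 15880 = +15880 cm⁻¹.
Overall CFSE = -53312 + 15880 = -37432 cm⁻¹.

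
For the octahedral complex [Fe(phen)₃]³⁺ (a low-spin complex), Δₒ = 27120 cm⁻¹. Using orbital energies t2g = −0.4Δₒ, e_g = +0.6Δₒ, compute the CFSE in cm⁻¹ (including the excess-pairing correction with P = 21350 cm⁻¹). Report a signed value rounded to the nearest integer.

-11540

phen is neutral, so the +3 overall charge sits on Fe: oxidation state +3.
Fe sits in group 8; removing 3 electrons leaves Fe³⁺ with 8 − 3 = 5 d electrons.
The d⁵ electrons fill as t2g^5 e_g^0.
The orbital stabilization is -2.0Δₒ = -2.0 × 27120 = -54240 cm⁻¹.
Pairing penalty: 2 pairs vs 0 in the high-spin reference → 2 extra × P = 42700 cm⁻¹.
Net CFSE = -54240 + 42700 = -11540 cm⁻¹.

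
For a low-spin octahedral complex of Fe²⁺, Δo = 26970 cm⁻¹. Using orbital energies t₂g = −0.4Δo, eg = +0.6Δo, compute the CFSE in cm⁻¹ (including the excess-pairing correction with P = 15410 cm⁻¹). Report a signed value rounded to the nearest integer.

-33908

Fe is in group 8, so Fe²⁺ is d⁶ (8 − 2 = 6).
Electron filling gives t₂g⁶ eg⁰.
CFSE(orbital) = 6×(-0.4Δo) + 0×(0.6Δo) = -2.4Δo; with Δo = 26970 cm⁻¹ that is -64728 cm⁻¹.
Relative to high-spin t₂g⁴ eg² (1 paired), the low-spin configuration has 2 additional pairs, contributing +2 × 15410 = +30820 cm⁻¹.
Overall CFSE = -64728 + 30820 = -33908 cm⁻¹.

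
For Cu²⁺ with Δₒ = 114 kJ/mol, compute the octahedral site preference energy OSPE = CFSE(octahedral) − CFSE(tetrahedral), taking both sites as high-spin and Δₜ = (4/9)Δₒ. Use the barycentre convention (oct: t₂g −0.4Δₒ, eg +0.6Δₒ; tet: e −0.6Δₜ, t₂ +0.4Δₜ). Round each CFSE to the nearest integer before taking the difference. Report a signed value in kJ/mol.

Cu²⁺: group 11, so d-count = 11 − 2 = 9.
Octahedral high-spin t2g^6 e_g^3: CFSE = -0.6 × 114 = -68 kJ/mol.
In a tetrahedral site the filling is e^4 t2^5: CFSE(tet) = -0.4Δₜ = -0.4 × (4/9)(114) = -20 kJ/mol.
OSPE = -68 − (-20) = -48 kJ/mol.

-48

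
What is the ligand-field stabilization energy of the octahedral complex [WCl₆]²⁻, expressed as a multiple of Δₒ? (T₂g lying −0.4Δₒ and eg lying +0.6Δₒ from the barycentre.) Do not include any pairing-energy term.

Each Cl⁻ contributes -1; 6 × (-1) = -6. With overall charge -2, W is in the +4 oxidation state.
W⁴⁺: group 6, so d-count = 6 − 4 = 2.
Configuration: t₂g² eg⁰.
CFSE = 2(-0.4Δₒ) + 0(0.6Δₒ) = -0.8Δₒ + 0.0Δₒ = -0.8Δₒ.

-0.8 Δₒ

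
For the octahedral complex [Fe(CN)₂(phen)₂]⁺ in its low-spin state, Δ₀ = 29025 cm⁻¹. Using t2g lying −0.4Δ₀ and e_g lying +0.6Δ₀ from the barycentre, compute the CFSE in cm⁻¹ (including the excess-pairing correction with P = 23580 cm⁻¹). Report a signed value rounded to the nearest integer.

Ligand charges: 2×(-1) from CN⁻ and 2×(+0) from phen sum to -2; with overall charge +1, Fe is +3.
Fe sits in group 8; removing 3 electrons leaves Fe³⁺ with 8 − 3 = 5 d electrons.
The d⁵ electrons fill as t2g^5 e_g^0.
The orbital stabilization is -2.0Δ₀ = -2.0 × 29025 = -58050 cm⁻¹.
High-spin d⁵ would be t2g^3 e_g^2 with 0 pairs; low-spin has 2, so 2 excess pairs cost +2P = +47160 cm⁻¹.
Net CFSE = -58050 + 47160 = -10890 cm⁻¹.

-10890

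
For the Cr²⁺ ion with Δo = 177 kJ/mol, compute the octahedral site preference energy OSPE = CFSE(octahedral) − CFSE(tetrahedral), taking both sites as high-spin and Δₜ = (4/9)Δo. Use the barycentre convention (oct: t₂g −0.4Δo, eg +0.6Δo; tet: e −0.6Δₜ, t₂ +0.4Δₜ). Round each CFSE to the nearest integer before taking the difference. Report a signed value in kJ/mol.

Group 6 minus oxidation state +2 gives a d⁴ configuration for Cr²⁺.
Octahedral high-spin t2g^3 e_g^1: CFSE = -0.6 × 177 = -106 kJ/mol.
In a tetrahedral site the filling is e^2 t2^2: CFSE(tet) = -0.4Δₜ = -0.4 × (4/9)(177) = -31 kJ/mol.
OSPE = -106 − (-31) = -75 kJ/mol.

-75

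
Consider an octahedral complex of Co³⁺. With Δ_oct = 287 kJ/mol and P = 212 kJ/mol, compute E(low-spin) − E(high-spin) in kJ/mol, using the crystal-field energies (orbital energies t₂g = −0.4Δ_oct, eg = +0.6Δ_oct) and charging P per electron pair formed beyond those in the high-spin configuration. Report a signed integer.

Co³⁺: group 9, so d-count = 9 − 3 = 6.
In the high-spin limit (t₂g⁴ eg²) the orbital term is -0.4Δ_oct = -115 kJ/mol, with no excess pairing.
Low-spin t₂g⁶ eg⁰ gives -2.4Δ_oct = -689 kJ/mol, but forming 2 extra pairs costs 2P = 424 kJ/mol, so E(LS) = -689 + 424 = -265 kJ/mol.
The difference is -265 − (-115) = -150 kJ/mol, so low-spin lies lower.

-150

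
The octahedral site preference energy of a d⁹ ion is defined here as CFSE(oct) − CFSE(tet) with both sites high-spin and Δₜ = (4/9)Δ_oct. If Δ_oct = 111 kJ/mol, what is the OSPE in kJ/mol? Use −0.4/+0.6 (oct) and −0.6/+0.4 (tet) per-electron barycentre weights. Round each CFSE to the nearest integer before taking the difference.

Octahedral (high-spin): t₂g⁶ eg³, CFSE = 6(−0.4) + 3(+0.6) = -0.6Δ_oct = -0.6 × 111 = -67 kJ/mol.
Tetrahedral e⁴ t₂⁵ gives -0.4Δₜ = -0.4 × (4/9) × 111 = -20 kJ/mol.
Subtracting, OSPE = -67 − (-20) = -47 kJ/mol.

-47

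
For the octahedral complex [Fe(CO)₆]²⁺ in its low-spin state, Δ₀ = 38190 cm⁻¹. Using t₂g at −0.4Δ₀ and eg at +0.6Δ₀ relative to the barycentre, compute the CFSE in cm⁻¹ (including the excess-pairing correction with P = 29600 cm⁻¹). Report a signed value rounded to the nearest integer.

-32456

CO is neutral, so the +2 overall charge sits on Fe: oxidation state +2.
Fe²⁺: group 8, so d-count = 8 − 2 = 6.
The d⁶ electrons fill as t₂g⁶ eg⁰.
The orbital stabilization is -2.4Δ₀ = -2.4 × 38190 = -91656 cm⁻¹.
High-spin d⁶ would be t₂g⁴ eg² with 1 pair; low-spin has 3, so 2 excess pairs cost +2P = +59200 cm⁻¹.
Overall CFSE = -91656 + 59200 = -32456 cm⁻¹.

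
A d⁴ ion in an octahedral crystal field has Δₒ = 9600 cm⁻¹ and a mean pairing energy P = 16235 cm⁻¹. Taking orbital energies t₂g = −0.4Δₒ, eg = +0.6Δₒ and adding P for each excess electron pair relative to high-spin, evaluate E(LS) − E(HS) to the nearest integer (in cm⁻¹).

6635

In the high-spin limit (t₂g³ eg¹) the orbital term is -0.6Δₒ = -5760 cm⁻¹, with no excess pairing.
Low-spin t₂g⁴ eg⁰ gives -1.6Δₒ = -15360 cm⁻¹, but forming 1 extra pair costs 1P = 16235 cm⁻¹, so E(LS) = -15360 + 16235 = 875 cm⁻¹.
Thus E(LS) − E(HS) = 6635 cm⁻¹.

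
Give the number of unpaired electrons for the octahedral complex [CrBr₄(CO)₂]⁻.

Ligand charges: 4×(-1) from Br⁻ and 2×(+0) from CO sum to -4; with overall charge -1, Cr is +3.
Group 6 minus oxidation state +3 gives a d³ configuration for Cr³⁺.
Configuration: t₂g³ eg⁰, giving 3 unpaired electrons.

3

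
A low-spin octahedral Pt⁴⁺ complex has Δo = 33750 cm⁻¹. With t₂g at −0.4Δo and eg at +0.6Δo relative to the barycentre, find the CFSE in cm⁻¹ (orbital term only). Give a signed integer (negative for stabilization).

Pt is in group 10, so Pt⁴⁺ is d⁶ (10 − 4 = 6).
Electron filling gives t₂g⁶ eg⁰.
Orbital CFSE = 6(-0.4) + 0(0.6) = -2.4Δo = -2.4 × 33750 = -81000 cm⁻¹.

-81000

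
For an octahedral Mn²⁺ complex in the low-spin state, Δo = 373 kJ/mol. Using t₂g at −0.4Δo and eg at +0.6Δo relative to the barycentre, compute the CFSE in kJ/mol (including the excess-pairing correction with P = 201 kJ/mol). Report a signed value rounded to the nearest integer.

-344

Mn²⁺: group 7, so d-count = 7 − 2 = 5.
Electron filling gives t₂g⁵ eg⁰.
The orbital stabilization is -2.0Δo = -2.0 × 373 = -746 kJ/mol.
High-spin d⁵ would be t₂g³ eg² with 0 pairs; low-spin has 2, so 2 excess pairs cost +2P = +402 kJ/mol.
Overall CFSE = -746 + 402 = -344 kJ/mol.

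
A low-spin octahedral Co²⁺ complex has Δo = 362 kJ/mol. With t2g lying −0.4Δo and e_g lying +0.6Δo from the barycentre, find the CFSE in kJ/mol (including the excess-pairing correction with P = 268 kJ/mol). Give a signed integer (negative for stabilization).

-384

Group 9 minus oxidation state +2 gives a d⁷ configuration for Co²⁺.
Configuration: t2g^6 e_g^1.
The orbital stabilization is -1.8Δo = -1.8 × 362 = -652 kJ/mol.
Relative to high-spin t2g^5 e_g^2 (2 paired), the low-spin configuration has 1 additional pair, contributing +1 × 268 = +268 kJ/mol.
Overall CFSE = -652 + 268 = -384 kJ/mol.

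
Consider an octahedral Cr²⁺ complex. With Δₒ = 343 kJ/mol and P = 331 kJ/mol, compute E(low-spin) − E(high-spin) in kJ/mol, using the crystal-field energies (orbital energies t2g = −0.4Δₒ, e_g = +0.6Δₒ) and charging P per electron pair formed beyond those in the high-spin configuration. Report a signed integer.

-12

Cr²⁺: group 6, so d-count = 6 − 2 = 4.
High-spin d⁴ fills as t2g^3 e_g^1 with CFSE 3(−0.4) + 1(+0.6) = -0.6Δₒ = -206 kJ/mol.
Low-spin t2g^4 e_g^0 gives -1.6Δₒ = -549 kJ/mol, but forming 1 extra pair costs 1P = 331 kJ/mol, so E(LS) = -549 + 331 = -218 kJ/mol.
Thus E(LS) − E(HS) = -12 kJ/mol.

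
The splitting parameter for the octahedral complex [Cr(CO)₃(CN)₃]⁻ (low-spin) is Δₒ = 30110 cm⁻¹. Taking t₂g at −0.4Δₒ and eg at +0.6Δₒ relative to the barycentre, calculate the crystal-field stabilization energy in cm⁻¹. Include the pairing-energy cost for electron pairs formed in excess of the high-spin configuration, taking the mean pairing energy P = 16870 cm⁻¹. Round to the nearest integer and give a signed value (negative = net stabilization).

-31306

Ligand charges: 3×(+0) from CO and 3×(-1) from CN⁻ sum to -3; with overall charge -1, Cr is +2.
Cr²⁺: group 6, so d-count = 6 − 2 = 4.
Configuration: t₂g⁴ eg⁰.
The orbital stabilization is -1.6Δₒ = -1.6 × 30110 = -48176 cm⁻¹.
Pairing penalty: 1 pair vs 0 in the high-spin reference → 1 extra × P = 16870 cm⁻¹.
Combining: -48176 + 16870 = -31306 cm⁻¹.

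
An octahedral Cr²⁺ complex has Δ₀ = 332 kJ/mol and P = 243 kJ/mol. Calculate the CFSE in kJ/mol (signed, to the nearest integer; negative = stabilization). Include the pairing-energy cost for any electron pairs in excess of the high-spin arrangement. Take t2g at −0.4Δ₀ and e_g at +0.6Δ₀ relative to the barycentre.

Cr²⁺: group 6, so d-count = 6 − 2 = 4.
Since Δ₀ = 332 kJ/mol > P = 243 kJ/mol, the complex adopts the low-spin configuration.
Filling d⁴ accordingly: t2g^4 e_g^0.
Orbital CFSE = -1.6Δ₀ = -1.6 × 332 = -531 kJ/mol.
Excess pairs vs high-spin: 1 − 0 = 1; pairing cost = +243 kJ/mol.
Net CFSE = -531 + 243 = -288 kJ/mol.

-288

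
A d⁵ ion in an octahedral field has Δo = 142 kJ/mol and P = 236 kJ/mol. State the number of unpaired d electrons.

Δo < P, so pairing is avoided: the ground state is high-spin.
Filling d⁵ accordingly: t2g^3 e_g^2.
Unpaired electrons: 5.

5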